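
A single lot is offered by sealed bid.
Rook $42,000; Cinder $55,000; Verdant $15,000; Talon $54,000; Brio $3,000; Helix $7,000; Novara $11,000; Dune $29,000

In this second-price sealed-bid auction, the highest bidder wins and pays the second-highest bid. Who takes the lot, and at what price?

Bids in order: 55,000 (Cinder) > 54,000 (Talon) > 42,000 (Rook) > 29,000 (Dune) > 15,000 (Verdant) > 11,000 (Novara) > …
Cinder wins with the highest bid; price is set by the runner-up at $54,000.

Cinder pays $54,000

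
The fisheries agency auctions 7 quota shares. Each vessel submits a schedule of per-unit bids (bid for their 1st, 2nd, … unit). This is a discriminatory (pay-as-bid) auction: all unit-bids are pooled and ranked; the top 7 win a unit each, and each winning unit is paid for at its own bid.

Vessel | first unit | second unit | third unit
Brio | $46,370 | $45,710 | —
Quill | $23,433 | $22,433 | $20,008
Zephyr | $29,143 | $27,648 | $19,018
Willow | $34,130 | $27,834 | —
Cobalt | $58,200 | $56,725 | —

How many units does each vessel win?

Brio 2, Cobalt 2, Willow 2, Zephyr 1

All unit-bids, highest first — top 7: 58,200 (Cobalt-1), 56,725 (Cobalt-2), 46,370 (Brio-1), 45,710 (Brio-2), 34,130 (Willow-1), 29,143 (Zephyr-1), 27,834 (Willow-2)
Next rejected bid: $27,648 (not a price — pay-as-bid).
Allocation: Brio 2, Cobalt 2, Willow 2, Zephyr 1.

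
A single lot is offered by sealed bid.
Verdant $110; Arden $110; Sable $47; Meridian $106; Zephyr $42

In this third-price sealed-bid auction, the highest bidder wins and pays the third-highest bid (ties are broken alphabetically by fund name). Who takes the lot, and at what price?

Arden pays $106

Bids in order: 110 (Arden) > 110 (Verdant) > 106 (Meridian) > 47 (Sable) > 42 (Zephyr)
Arden and Verdant tie at $110; tie-break gives it to Arden.
Arden is highest; pays the third-highest bid, $106.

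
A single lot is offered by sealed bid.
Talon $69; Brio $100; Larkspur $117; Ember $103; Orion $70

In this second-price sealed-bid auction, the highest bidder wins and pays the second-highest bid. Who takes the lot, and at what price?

Larkspur pays $103

Rule: the highest bidder wins and pays the second-highest bid.
Sorting bids: 117 (Larkspur) > 103 (Ember) > 100 (Brio) > 70 (Orion) > 69 (Talon)
Second-price: Larkspur pays Ember's bid of $103.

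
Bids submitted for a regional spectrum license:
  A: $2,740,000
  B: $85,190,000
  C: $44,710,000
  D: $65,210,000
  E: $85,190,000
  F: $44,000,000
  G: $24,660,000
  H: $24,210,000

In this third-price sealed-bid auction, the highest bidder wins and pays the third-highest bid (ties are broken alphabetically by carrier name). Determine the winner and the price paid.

Bids in order: 85,190,000 (B) > 85,190,000 (E) > 65,210,000 (D) > 44,710,000 (C) > 44,000,000 (F) > 24,660,000 (G) > …
B and E tie at $85,190,000; tie-break gives it to B.
B wins; payment is bid #3 in the ranking = $65,210,000.

B pays $65,210,000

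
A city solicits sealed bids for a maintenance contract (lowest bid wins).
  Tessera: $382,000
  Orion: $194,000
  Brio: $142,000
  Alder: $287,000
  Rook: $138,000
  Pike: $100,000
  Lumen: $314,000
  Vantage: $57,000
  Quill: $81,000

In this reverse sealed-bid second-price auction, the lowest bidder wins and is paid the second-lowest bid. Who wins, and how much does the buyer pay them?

Sorting bids: 57,000 (Vantage) < 81,000 (Quill) < 100,000 (Pike) < 138,000 (Rook) < 142,000 (Brio) < 194,000 (Orion) < …
Vantage is lowest; is paid the second-lowest bid, $81,000.

Vantage is paid $81,000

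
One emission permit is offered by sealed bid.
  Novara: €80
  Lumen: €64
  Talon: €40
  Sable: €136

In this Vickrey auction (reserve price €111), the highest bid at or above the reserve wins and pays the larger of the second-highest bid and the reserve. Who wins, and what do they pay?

Sable pays €111

Bids ranked: 136 (Sable) > 80 (Novara) > 64 (Lumen) > 40 (Talon)
Highest eligible bid: Sable at €136.
max(second-highest €80, reserve €111) = €111.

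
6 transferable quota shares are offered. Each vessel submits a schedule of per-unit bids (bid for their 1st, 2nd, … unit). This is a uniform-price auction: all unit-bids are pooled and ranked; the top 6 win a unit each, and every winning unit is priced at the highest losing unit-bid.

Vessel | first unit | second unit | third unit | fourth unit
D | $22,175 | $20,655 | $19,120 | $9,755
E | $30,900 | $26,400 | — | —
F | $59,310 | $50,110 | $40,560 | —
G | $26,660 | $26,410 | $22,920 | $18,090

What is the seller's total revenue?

All unit-bids, highest first — top 6: 59,310 (F-1), 50,110 (F-2), 40,560 (F-3), 30,900 (E-1), 26,660 (G-1), 26,410 (G-2)
Highest rejected unit-bid = $26,400.
Allocation: E 1, F 3, G 2. Every unit priced at $26,400.
Revenue = 6 × 26,400 = $158,400.

Total revenue: $158,400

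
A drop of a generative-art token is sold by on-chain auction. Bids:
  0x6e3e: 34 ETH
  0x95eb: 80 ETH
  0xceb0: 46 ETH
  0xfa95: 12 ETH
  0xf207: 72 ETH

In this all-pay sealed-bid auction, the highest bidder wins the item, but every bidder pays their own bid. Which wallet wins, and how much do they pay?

Bids ranked: 80 (0x95eb) > 72 (0xf207) > 46 (0xceb0) > 34 (0x6e3e) > 12 (0xfa95)
0x95eb wins with the top bid; all bids are sunk regardless.

0x95eb pays 80 ETH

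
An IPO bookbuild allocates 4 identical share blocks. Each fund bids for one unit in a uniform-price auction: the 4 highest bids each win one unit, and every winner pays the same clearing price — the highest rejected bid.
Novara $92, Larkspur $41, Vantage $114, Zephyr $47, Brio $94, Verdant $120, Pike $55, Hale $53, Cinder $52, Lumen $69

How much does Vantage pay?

Bids ranked high→low: 120 (Verdant), 114 (Vantage), 94 (Brio), 92 (Novara), 69 (Lumen), 55 (Pike), …
Winners (4 units): Verdant, Vantage, Brio, Novara.
First losing bid is Lumen's $69, which sets the uniform price.
Vantage wins → pays $69.

Vantage pays $69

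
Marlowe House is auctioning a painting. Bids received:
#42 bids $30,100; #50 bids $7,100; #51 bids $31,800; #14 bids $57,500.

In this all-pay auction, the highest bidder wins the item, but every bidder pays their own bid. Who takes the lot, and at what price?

Sorting bids: 57,500 (#14) > 31,800 (#51) > 30,100 (#42) > 7,100 (#50)
#14 wins with the top bid; all bids are sunk regardless.

#14 pays $57,500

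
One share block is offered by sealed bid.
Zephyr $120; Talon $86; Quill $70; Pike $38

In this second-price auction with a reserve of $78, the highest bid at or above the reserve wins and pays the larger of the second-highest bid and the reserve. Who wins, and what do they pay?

Bids in order: 120 (Zephyr) > 86 (Talon) > 70 (Quill) > 38 (Pike)
Highest eligible bid: Zephyr at $120.
Second-highest bid $86 exceeds the reserve $78 → payment $86.

Zephyr pays $86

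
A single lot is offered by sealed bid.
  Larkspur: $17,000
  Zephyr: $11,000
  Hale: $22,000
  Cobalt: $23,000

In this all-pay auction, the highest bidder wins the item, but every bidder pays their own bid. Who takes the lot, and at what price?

Cobalt pays $23,000

Sorting bids: 23,000 (Cobalt) > 22,000 (Hale) > 17,000 (Larkspur) > 11,000 (Zephyr)
Cobalt is highest and takes the item; every bidder forfeits their bid.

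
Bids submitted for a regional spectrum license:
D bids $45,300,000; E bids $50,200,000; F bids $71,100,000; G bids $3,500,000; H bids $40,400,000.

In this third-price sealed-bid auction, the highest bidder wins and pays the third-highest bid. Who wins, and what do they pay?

Rule: the highest bidder wins and pays the third-highest bid.
Bids in order: 71,100,000 (F) > 50,200,000 (E) > 45,300,000 (D) > 40,400,000 (H) > 3,500,000 (G)
F is highest; pays the third-highest bid, $45,300,000.

F pays $45,300,000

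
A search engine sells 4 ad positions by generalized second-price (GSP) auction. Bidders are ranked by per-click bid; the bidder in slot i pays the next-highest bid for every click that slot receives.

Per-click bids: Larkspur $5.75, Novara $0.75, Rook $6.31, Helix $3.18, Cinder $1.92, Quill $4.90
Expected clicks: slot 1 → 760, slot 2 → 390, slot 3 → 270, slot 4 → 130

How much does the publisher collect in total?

Total revenue: $7389.20

Sorting advertisers: $6.31 (Rook) > $5.75 (Larkspur) > $4.90 (Quill) > $3.18 (Helix) > $1.92 (Cinder) > …
Slot 1: Rook pays $5.75 × 760 = $4370.00
Slot 2: Larkspur pays $4.90 × 390 = $1911.00
Slot 3: Quill pays $3.18 × 270 = $858.60
Slot 4: Helix pays $1.92 × 130 = $249.60
Total = $7389.20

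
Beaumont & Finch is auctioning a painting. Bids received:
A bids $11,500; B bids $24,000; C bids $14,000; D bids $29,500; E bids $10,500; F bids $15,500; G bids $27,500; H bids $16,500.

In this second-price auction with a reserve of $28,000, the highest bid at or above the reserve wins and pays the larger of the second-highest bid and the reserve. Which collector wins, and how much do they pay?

Rule: the highest bid at or above the reserve wins and pays the larger of the second-highest bid and the reserve.
Bids in order: 29,500 (D) > 27,500 (G) > 24,000 (B) > 16,500 (H) > 15,500 (F) > 14,000 (C) > …
Highest eligible bid: D at $29,500.
Second-highest bid $27,500 is below the reserve $28,000, so the reserve binds → payment $28,000.

D pays $28,000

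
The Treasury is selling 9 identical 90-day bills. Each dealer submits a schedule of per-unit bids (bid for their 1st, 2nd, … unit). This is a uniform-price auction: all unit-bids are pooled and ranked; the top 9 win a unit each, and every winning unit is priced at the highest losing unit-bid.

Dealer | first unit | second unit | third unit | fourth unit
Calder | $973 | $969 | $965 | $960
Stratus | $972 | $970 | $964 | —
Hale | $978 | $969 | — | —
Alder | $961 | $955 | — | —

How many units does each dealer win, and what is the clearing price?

Merging the schedules and taking the best 9: 978 (Hale-1), 973 (Calder-1), 972 (Stratus-1), 970 (Stratus-2), 969 (Calder-2), 969 (Hale-2), 965 (Calder-3), 964 (Stratus-3), 961 (Alder-1)
First bid not allocated: $960.
Allocation: Alder 1, Calder 3, Hale 2, Stratus 3.

Alder 1, Calder 3, Hale 2, Stratus 3; clearing price $960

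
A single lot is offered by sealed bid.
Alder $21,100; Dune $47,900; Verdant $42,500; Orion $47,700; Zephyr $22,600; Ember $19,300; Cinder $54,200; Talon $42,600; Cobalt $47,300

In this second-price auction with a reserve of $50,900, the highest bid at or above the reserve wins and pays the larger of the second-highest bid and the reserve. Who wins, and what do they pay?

Cinder pays $50,900

Sorting bids: 54,200 (Cinder) > 47,900 (Dune) > 47,700 (Orion) > 47,300 (Cobalt) > 42,600 (Talon) > 42,500 (Verdant) > …
Cinder has the top bid at or above the reserve ($54,200).
Second-highest bid $47,900 is below the reserve $50,900, so the reserve binds → payment $50,900.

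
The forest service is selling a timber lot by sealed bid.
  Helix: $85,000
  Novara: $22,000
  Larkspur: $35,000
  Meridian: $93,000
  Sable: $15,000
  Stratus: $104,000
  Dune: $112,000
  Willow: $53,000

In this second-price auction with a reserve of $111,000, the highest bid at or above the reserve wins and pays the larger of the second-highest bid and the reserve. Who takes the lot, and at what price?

Dune pays $111,000

Rule: the highest bid at or above the reserve wins and pays the larger of the second-highest bid and the reserve.
Bids in order: 112,000 (Dune) > 104,000 (Stratus) > 93,000 (Meridian) > 85,000 (Helix) > 53,000 (Willow) > 35,000 (Larkspur) > …
Dune has the top bid at or above the reserve ($112,000).
Second-highest bid $104,000 is below the reserve $111,000, so the reserve binds → payment $111,000.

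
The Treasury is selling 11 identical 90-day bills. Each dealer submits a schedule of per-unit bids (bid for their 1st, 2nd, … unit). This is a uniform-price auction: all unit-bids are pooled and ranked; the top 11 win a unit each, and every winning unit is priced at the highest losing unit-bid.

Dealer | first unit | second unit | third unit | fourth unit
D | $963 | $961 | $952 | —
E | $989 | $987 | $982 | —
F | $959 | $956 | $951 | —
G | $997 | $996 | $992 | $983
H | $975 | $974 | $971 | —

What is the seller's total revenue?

Merging the schedules and taking the best 11: 997 (G-1), 996 (G-2), 992 (G-3), 989 (E-1), 987 (E-2), 983 (G-4), 982 (E-3), 975 (H-1), 974 (H-2), 971 (H-3), 963 (D-1)
First bid not allocated: $961.
Allocation: D 1, E 3, G 4, H 3. Every unit priced at $961.
Revenue = 11 × 961 = $10,571.

Total revenue: $10,571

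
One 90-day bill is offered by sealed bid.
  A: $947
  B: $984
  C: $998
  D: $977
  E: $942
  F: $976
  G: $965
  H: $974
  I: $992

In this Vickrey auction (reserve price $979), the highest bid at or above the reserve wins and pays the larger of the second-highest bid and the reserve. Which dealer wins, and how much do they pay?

Bids ranked: 998 (C) > 992 (I) > 984 (B) > 977 (D) > 976 (F) > 974 (H) > …
C has the top bid at or above the reserve ($998).
max(second-highest $992, reserve $979) = $992; the reserve does not bind.

C pays $992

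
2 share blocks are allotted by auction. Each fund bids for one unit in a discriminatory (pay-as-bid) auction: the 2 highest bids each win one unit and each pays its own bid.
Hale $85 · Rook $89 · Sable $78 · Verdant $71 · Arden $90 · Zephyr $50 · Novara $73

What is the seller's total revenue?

Bids ranked high→low: 90 (Arden), 89 (Rook), 85 (Hale), 78 (Sable), …
The 2 highest are Arden, Rook.
Total revenue = 90 + 89 = $179.

Total revenue: $179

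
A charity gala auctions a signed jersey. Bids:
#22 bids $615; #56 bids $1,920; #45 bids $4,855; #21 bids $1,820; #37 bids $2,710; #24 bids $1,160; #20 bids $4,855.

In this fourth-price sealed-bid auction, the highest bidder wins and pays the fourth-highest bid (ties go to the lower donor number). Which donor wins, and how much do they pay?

Sorting bids: 4,855 (#20) > 4,855 (#45) > 2,710 (#37) > 1,920 (#56) > 1,820 (#21) > 1,160 (#24) > …
#20 and #45 tie at $4,855; tie-break gives it to #20.
#20 is highest; pays the fourth-highest bid, $1,920.

#20 pays $1,920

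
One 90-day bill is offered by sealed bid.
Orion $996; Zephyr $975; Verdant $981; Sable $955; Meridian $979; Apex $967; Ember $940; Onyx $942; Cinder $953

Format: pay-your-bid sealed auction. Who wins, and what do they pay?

Orion pays $996

Bids in order: 996 (Orion) > 981 (Verdant) > 979 (Meridian) > 975 (Zephyr) > 967 (Apex) > 955 (Sable) > …
First-price: Orion pays what they bid, $996.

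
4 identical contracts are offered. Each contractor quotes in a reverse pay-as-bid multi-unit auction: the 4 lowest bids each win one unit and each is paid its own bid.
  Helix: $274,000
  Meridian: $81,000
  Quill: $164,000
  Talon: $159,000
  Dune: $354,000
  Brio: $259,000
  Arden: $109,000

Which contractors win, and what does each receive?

Meridian $81,000, Arden $109,000, Talon $159,000, Quill $164,000

Sorting: 81,000 (Meridian), 109,000 (Arden), 159,000 (Talon), 164,000 (Quill), 259,000 (Brio), 274,000 (Helix), …
Winners (4 units): Meridian, Arden, Talon, Quill.
Each winner is paid its own bid: Meridian $81,000, Arden $109,000, Talon $159,000, Quill $164,000.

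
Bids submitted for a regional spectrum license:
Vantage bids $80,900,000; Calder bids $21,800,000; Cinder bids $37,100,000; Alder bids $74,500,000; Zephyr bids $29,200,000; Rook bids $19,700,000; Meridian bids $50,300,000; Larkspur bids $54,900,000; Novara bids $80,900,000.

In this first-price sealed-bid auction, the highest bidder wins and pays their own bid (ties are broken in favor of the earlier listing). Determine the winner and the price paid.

Bids ranked: 80,900,000 (Vantage) > 80,900,000 (Novara) > 74,500,000 (Alder) > 54,900,000 (Larkspur) > 50,300,000 (Meridian) > 37,100,000 (Cinder) > …
Vantage and Novara tie at $80,900,000; tie-break gives it to Vantage.
Vantage is highest → pays own bid, $80,900,000.

Vantage pays $80,900,000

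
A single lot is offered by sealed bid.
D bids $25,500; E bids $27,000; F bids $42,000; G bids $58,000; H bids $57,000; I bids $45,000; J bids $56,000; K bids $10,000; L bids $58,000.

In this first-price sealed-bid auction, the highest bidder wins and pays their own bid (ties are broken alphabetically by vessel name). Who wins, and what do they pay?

G pays $58,000

Rule: the highest bidder wins and pays their own bid.
Sorting bids: 58,000 (G) > 58,000 (L) > 57,000 (H) > 56,000 (J) > 45,000 (I) > 42,000 (F) > …
Tie at $58,000 → G wins by tie-break.
First-price: G pays what they bid, $58,000.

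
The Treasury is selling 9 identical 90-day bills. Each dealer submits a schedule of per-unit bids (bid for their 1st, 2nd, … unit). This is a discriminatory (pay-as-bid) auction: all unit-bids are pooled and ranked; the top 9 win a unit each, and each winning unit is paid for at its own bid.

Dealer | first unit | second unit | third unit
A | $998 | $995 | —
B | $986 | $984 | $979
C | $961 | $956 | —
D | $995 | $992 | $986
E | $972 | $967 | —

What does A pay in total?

All unit-bids, highest first — top 9: 998 (A-1), 995 (A-2), 995 (D-1), 992 (D-2), 986 (B-1), 986 (D-3), 984 (B-2), 979 (B-3), 972 (E-1)
Next rejected bid: $967 (not a price — pay-as-bid).
A's winning unit-bids: 998 + 995 = $1,993.

A pays $1,993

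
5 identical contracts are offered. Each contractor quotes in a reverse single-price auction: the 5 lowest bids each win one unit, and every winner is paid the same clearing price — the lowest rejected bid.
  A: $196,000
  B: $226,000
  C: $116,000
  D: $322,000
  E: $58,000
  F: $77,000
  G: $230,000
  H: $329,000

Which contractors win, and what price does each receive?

Bids ranked low→high: 58,000 (E), 77,000 (F), 116,000 (C), 196,000 (A), 226,000 (B), 230,000 (G), 322,000 (D), …
Lowest 5: E, F, C, A, B.
Lowest unsuccessful bid: $230,000 → clearing price.

E, F, C, A, B; each is paid $230,000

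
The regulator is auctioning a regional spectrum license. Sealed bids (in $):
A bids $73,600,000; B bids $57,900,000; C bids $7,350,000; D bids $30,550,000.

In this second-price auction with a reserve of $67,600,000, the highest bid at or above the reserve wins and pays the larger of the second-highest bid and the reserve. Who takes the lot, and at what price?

Bids ranked: 73,600,000 (A) > 57,900,000 (B) > 30,550,000 (D) > 7,350,000 (C)
Highest eligible bid: A at $73,600,000.
Second-highest bid $57,900,000 is below the reserve $67,600,000, so the reserve binds → payment $67,600,000.

A pays $67,600,000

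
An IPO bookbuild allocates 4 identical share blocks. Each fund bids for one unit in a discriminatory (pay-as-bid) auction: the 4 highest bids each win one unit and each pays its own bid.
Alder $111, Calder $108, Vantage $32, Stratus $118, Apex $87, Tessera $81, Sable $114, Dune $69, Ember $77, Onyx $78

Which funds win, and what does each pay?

Sorting: 118 (Stratus), 114 (Sable), 111 (Alder), 108 (Calder), 87 (Apex), 81 (Tessera), …
The 4 highest are Stratus, Sable, Alder, Calder.
Each winner pays its own bid: Stratus $118, Sable $114, Alder $111, Calder $108.

Stratus $118, Sable $114, Alder $111, Calder $108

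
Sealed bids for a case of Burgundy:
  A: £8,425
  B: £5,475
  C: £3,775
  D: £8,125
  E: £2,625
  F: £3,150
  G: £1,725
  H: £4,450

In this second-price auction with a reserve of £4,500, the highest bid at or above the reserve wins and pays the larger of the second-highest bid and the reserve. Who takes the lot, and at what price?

Bids in order: 8,425 (A) > 8,125 (D) > 5,475 (B) > 4,450 (H) > 3,775 (C) > 3,150 (F) > …
A has the top bid at or above the reserve (£8,425).
max(second-highest £8,125, reserve £4,500) = £8,125; the reserve does not bind.

A pays £8,125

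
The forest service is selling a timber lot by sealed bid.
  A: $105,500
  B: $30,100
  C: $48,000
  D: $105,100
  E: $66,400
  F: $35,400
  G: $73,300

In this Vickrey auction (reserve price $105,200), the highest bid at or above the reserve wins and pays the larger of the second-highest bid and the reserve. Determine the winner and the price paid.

Rule: the highest bid at or above the reserve wins and pays the larger of the second-highest bid and the reserve.
Bids ranked: 105,500 (A) > 105,100 (D) > 73,300 (G) > 66,400 (E) > 48,000 (C) > 35,400 (F) > …
Highest eligible bid: A at $105,500.
max(second-highest $105,100, reserve $105,200) = $105,200.

A pays $105,200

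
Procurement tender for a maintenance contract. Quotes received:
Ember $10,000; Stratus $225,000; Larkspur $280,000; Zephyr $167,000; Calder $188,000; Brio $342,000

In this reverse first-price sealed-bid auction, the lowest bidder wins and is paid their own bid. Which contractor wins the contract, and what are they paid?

Reverse first-price sealed-bid auction: the lowest bidder wins and is paid their own bid.
Bids ranked: 10,000 (Ember) < 167,000 (Zephyr) < 188,000 (Calder) < 225,000 (Stratus) < 280,000 (Larkspur) < 342,000 (Brio)
Ember is lowest → is paid own bid, $10,000.

Ember is paid $10,000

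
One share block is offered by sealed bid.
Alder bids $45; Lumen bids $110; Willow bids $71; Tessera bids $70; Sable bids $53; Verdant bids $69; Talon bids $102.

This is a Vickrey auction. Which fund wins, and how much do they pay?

Lumen pays $102

Vickrey auction: the highest bidder wins and pays the second-highest bid.
Bids in order: 110 (Lumen) > 102 (Talon) > 71 (Willow) > 70 (Tessera) > 69 (Verdant) > 53 (Sable) > …
Second-price: Lumen pays Talon's bid of $102.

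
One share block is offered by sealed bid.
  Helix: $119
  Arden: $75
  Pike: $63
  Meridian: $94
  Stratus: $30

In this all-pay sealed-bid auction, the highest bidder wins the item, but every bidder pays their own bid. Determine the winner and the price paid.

Bids ranked: 119 (Helix) > 94 (Meridian) > 75 (Arden) > 63 (Pike) > 30 (Stratus)
Helix is highest and takes the item; every bidder forfeits their bid.

Helix pays $119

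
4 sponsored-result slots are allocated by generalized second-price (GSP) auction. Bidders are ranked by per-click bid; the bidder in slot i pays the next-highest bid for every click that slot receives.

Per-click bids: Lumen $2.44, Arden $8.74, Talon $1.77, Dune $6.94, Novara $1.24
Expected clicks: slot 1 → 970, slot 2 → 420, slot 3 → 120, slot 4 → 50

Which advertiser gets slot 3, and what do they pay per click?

Lumen; $1.77 per click

Sorting advertisers: $8.74 (Arden) > $6.94 (Dune) > $2.44 (Lumen) > $1.77 (Talon) > $1.24 (Novara)
Slot 3 goes to the third-ranked bidder, Lumen, who pays the next bid down: $1.77/click.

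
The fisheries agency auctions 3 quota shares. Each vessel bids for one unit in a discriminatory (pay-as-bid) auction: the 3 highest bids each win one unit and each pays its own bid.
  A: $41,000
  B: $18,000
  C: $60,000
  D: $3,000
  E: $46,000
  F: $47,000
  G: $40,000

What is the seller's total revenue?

Ordering the bids: 60,000 (C), 47,000 (F), 46,000 (E), 41,000 (A), 40,000 (G), …
Winners (3 units): C, F, E.
Total revenue = 60,000 + 47,000 + 46,000 = $153,000.

Total revenue: $153,000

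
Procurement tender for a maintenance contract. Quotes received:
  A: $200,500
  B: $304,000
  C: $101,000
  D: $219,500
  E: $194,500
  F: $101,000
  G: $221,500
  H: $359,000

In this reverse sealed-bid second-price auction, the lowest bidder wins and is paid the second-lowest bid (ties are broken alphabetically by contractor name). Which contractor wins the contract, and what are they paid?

Rule: the lowest bidder wins and is paid the second-lowest bid.
Bids ranked: 101,000 (C) < 101,000 (F) < 194,500 (E) < 200,500 (A) < 219,500 (D) < 221,500 (G) < …
C and F tie at $101,000; tie-break gives it to C.
Second-price: C is paid F's bid of $101,000.

C is paid $101,000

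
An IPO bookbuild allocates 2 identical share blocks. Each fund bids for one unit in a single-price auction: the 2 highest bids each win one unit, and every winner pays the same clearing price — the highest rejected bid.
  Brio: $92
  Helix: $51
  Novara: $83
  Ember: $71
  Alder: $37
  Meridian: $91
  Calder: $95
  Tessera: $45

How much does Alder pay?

Alder pays $0

Sorting: 95 (Calder), 92 (Brio), 91 (Meridian), 83 (Novara), …
The 2 highest are Calder, Brio.
Clearing price = highest rejected bid = $91.
Alder does not win → pays $0.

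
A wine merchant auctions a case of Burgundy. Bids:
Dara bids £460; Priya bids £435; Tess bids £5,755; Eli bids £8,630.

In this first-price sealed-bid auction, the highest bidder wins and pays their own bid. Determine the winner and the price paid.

Eli pays £8,630

Sorting bids: 8,630 (Eli) > 5,755 (Tess) > 460 (Dara) > 435 (Priya)
First-price: Eli pays what they bid, £8,630.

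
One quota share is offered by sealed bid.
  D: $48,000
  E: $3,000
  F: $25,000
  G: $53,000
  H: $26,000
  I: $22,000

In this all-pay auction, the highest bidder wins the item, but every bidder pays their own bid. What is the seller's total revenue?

Sorting bids: 53,000 (G) > 48,000 (D) > 26,000 (H) > 25,000 (F) > 22,000 (I) > 3,000 (E)
Every bidder forfeits their bid regardless of winning.
Revenue = 48,000 + 3,000 + 25,000 + 53,000 + 26,000 + 22,000 = $177,000.

Total revenue: $177,000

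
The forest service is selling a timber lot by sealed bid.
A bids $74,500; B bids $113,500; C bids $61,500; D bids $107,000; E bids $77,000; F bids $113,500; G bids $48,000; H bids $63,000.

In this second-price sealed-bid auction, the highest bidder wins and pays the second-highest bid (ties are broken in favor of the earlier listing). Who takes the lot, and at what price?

B pays $113,500

Bids ranked: 113,500 (B) > 113,500 (F) > 107,000 (D) > 77,000 (E) > 74,500 (A) > 63,000 (H) > …
B and F tie at $113,500; tie-break gives it to B.
Second-price: B pays F's bid of $113,500.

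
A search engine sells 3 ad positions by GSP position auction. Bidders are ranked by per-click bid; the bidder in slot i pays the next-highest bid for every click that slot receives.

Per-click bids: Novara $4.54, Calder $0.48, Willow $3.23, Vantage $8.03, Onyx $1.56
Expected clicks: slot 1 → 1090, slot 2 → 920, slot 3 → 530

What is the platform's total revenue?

Per-click bids in order: $8.03 (Vantage) > $4.54 (Novara) > $3.23 (Willow) > $1.56 (Onyx) > …
Slot 1: Vantage pays $4.54 × 1090 = $4948.60
Slot 2: Novara pays $3.23 × 920 = $2971.60
Slot 3: Willow pays $1.56 × 530 = $826.80
Total = $8747.00

Total revenue: $8747.00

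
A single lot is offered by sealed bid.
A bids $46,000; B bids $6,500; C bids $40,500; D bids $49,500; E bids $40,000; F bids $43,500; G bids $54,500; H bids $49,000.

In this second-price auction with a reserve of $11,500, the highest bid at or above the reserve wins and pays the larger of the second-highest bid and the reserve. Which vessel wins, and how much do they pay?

Rule: the highest bid at or above the reserve wins and pays the larger of the second-highest bid and the reserve.
Bids in order: 54,500 (G) > 49,500 (D) > 49,000 (H) > 46,000 (A) > 43,500 (F) > 40,500 (C) > …
Highest eligible bid: G at $54,500.
Second-highest bid $49,500 exceeds the reserve $11,500 → payment $49,500.

G pays $49,500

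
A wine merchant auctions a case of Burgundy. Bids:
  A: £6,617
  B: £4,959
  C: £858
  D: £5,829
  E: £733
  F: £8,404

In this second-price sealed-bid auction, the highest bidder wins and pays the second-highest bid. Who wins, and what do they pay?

F pays £6,617

Rule: the highest bidder wins and pays the second-highest bid.
Bids ranked: 8,404 (F) > 6,617 (A) > 5,829 (D) > 4,959 (B) > 858 (C) > 733 (E)
F is highest; pays the second-highest bid, £6,617.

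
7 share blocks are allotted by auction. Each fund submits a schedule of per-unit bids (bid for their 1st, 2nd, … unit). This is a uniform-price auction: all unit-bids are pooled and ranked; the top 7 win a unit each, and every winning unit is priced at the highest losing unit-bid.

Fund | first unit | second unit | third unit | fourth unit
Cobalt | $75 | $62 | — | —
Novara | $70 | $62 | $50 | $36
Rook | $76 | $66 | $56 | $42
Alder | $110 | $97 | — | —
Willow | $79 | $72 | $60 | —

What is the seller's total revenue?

Total revenue: $462

Merging the schedules and taking the best 7: 110 (Alder-1), 97 (Alder-2), 79 (Willow-1), 76 (Rook-1), 75 (Cobalt-1), 72 (Willow-2), 70 (Novara-1)
Highest rejected unit-bid = $66.
Allocation: Alder 2, Cobalt 1, Novara 1, Rook 1, Willow 2. Every unit priced at $66.
Revenue = 7 × 66 = $462.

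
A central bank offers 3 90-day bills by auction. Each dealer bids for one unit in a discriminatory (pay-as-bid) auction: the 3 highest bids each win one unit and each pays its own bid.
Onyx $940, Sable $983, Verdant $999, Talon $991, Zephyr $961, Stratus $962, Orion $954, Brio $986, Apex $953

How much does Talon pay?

Talon pays $991

Sorting: 999 (Verdant), 991 (Talon), 986 (Brio), 983 (Sable), 962 (Stratus), …
Winners (3 units): Verdant, Talon, Brio.
Talon wins → own bid $991.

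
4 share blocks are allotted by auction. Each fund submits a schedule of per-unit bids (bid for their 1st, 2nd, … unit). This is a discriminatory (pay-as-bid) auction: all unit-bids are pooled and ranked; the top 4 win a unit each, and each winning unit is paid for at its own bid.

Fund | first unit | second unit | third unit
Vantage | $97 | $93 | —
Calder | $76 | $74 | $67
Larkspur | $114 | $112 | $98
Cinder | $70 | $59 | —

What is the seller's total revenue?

Pooled unit-bids ranked (top 4): 114 (Larkspur-1), 112 (Larkspur-2), 98 (Larkspur-3), 97 (Vantage-1)
Next rejected bid: $93 (not a price — pay-as-bid).
Each winning unit pays its own bid.
Revenue = 114 + 112 + 98 + 97 = $421.

Total revenue: $421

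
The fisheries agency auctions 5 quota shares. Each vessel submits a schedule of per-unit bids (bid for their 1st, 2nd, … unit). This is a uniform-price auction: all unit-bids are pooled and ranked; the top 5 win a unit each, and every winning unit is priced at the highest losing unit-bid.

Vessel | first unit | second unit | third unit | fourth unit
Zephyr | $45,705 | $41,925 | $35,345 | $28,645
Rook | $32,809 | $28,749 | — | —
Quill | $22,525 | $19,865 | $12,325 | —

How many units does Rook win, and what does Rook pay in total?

Rook: 2 units, pays $57,290

Merging the schedules and taking the best 5: 45,705 (Zephyr-1), 41,925 (Zephyr-2), 35,345 (Zephyr-3), 32,809 (Rook-1), 28,749 (Rook-2)
First bid not allocated: $28,645.
Rook wins 2 unit(s) at $28,645 each.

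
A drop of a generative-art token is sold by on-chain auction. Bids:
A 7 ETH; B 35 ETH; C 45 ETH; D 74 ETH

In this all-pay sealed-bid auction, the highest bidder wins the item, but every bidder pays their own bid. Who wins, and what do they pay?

Bids ranked: 74 (D) > 45 (C) > 35 (B) > 7 (A)
D is highest and takes the item; every bidder forfeits their bid.

D pays 74 ETH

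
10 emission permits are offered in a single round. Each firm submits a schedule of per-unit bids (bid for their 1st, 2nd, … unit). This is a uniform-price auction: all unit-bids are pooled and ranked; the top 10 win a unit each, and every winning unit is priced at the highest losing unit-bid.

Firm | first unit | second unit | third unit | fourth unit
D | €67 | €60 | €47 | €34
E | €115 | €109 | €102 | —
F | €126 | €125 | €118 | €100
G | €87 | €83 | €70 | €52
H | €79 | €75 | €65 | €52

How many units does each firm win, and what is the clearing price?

Pooled unit-bids ranked (top 10): 126 (F-1), 125 (F-2), 118 (F-3), 115 (E-1), 109 (E-2), 102 (E-3), 100 (F-4), 87 (G-1), 83 (G-2), 79 (H-1)
First bid not allocated: €75.
Allocation: E 3, F 4, G 2, H 1.

E 3, F 4, G 2, H 1; clearing price €75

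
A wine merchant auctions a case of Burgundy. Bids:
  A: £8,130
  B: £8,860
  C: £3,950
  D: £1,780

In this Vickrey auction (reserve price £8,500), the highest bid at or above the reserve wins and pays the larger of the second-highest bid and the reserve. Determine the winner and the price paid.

B pays £8,500

Bids ranked: 8,860 (B) > 8,130 (A) > 3,950 (C) > 1,780 (D)
Highest eligible bid: B at £8,860.
max(second-highest £8,130, reserve £8,500) = £8,500.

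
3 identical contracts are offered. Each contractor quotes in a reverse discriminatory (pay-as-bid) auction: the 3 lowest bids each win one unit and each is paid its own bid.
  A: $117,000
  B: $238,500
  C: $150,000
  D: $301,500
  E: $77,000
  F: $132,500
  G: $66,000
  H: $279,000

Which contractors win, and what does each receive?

Sorting: 66,000 (G), 77,000 (E), 117,000 (A), 132,500 (F), 150,000 (C), …
The 3 lowest are G, E, A.
Each winner is paid its own bid: G $66,000, E $77,000, A $117,000.

G $66,000, E $77,000, A $117,000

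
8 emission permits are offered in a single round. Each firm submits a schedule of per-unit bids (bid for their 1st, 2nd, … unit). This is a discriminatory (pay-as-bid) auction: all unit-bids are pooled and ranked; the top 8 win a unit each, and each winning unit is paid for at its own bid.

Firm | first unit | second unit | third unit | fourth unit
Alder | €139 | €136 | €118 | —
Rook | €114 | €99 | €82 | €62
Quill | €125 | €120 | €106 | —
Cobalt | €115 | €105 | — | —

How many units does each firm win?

Alder 3, Cobalt 1, Quill 3, Rook 1

All unit-bids, highest first — top 8: 139 (Alder-1), 136 (Alder-2), 125 (Quill-1), 120 (Quill-2), 118 (Alder-3), 115 (Cobalt-1), 114 (Rook-1), 106 (Quill-3)
Next rejected bid: €105 (not a price — pay-as-bid).
Allocation: Alder 3, Cobalt 1, Quill 3, Rook 1.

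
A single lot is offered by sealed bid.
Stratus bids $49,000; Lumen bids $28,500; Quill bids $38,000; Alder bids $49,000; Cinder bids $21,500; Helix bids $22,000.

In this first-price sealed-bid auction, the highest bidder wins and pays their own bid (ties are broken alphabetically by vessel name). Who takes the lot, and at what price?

Alder pays $49,000

Bids in order: 49,000 (Alder) > 49,000 (Stratus) > 38,000 (Quill) > 28,500 (Lumen) > 22,000 (Helix) > 21,500 (Cinder)
Alder and Stratus tie at $49,000; tie-break gives it to Alder.
Alder has the highest bid and pays exactly that: $49,000.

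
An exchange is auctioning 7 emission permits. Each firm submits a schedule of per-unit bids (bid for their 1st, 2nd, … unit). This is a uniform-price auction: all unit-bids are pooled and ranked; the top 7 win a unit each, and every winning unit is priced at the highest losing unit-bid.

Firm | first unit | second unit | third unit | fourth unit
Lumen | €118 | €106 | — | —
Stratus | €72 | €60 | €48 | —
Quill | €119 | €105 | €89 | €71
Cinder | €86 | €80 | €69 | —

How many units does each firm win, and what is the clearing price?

All unit-bids, highest first — top 7: 119 (Quill-1), 118 (Lumen-1), 106 (Lumen-2), 105 (Quill-2), 89 (Quill-3), 86 (Cinder-1), 80 (Cinder-2)
The (k+1)-th unit-bid is €72.
Allocation: Cinder 2, Lumen 2, Quill 3.

Cinder 2, Lumen 2, Quill 3; clearing price €72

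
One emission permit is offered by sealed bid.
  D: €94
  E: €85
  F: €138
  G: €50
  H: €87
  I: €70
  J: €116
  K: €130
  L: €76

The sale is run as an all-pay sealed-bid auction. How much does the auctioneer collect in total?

Total revenue: €846

Bids ranked: 138 (F) > 130 (K) > 116 (J) > 94 (D) > 87 (H) > 85 (E) > …
Every bidder forfeits their bid regardless of winning.
Revenue = 94 + 85 + 138 + 50 + 87 + 70 + 116 + 130 + 76 = €846.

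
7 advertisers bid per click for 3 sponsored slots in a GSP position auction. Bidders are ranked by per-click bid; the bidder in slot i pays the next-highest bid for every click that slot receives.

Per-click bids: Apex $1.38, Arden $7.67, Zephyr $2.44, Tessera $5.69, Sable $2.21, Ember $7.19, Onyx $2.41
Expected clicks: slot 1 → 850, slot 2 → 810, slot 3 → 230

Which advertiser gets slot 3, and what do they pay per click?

Tessera; $2.44 per click

Ranked by bid: $7.67 (Arden) > $7.19 (Ember) > $5.69 (Tessera) > $2.44 (Zephyr) > …
Slot 3 goes to the third-ranked bidder, Tessera, who pays the next bid down: $2.44/click.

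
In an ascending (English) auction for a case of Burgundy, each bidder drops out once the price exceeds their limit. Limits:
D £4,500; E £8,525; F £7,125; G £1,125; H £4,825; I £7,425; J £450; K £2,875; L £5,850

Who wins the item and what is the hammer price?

E wins at £7,425

Rule: the price rises until one bidder remains; the winner pays the price at which the last rival dropped out.
Sorting limits: 8,525 (E) > 7,425 (I) > 7,125 (F) > 5,850 (L) > 4,825 (H) > 4,500 (D) > …
Bidding ends when I exits at £7,425; E takes it.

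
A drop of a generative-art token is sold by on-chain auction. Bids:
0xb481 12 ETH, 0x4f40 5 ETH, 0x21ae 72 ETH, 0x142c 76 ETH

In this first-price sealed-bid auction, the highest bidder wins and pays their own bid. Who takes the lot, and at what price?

Sorting bids: 76 (0x142c) > 72 (0x21ae) > 12 (0xb481) > 5 (0x4f40)
0x142c has the highest bid and pays exactly that: 76 ETH.

0x142c pays 76 ETH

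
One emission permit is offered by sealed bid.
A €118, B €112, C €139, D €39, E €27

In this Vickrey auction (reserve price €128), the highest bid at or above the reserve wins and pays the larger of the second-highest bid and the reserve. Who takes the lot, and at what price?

Sorting bids: 139 (C) > 118 (A) > 112 (B) > 39 (D) > 27 (E)
C has the top bid at or above the reserve (€139).
Second-highest bid €118 is below the reserve €128, so the reserve binds → payment €128.

C pays €128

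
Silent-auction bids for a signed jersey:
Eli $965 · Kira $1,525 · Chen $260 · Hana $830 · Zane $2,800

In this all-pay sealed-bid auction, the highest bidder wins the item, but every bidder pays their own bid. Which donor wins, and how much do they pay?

Bids in order: 2,800 (Zane) > 1,525 (Kira) > 965 (Eli) > 830 (Hana) > 260 (Chen)
Zane is highest and takes the item; every bidder forfeits their bid.

Zane pays $2,800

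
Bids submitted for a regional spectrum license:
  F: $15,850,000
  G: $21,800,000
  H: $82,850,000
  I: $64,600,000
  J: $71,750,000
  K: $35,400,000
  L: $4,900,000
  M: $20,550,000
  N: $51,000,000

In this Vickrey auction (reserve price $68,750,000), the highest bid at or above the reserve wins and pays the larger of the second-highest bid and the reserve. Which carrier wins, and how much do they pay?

Bids ranked: 82,850,000 (H) > 71,750,000 (J) > 64,600,000 (I) > 51,000,000 (N) > 35,400,000 (K) > 21,800,000 (G) > …
Highest eligible bid: H at $82,850,000.
Second-highest bid $71,750,000 exceeds the reserve $68,750,000 → payment $71,750,000.

H pays $71,750,000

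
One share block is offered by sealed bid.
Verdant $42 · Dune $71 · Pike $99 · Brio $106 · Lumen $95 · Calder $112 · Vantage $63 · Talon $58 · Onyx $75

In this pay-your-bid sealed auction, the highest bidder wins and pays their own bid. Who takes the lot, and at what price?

Calder pays $112

Sorting bids: 112 (Calder) > 106 (Brio) > 99 (Pike) > 95 (Lumen) > 75 (Onyx) > 71 (Dune) > …
Calder has the highest bid and pays exactly that: $112.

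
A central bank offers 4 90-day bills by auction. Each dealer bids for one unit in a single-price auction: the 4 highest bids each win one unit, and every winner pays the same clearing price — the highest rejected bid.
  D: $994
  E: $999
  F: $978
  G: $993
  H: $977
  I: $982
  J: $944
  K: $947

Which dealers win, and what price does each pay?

Sorting: 999 (E), 994 (D), 993 (G), 982 (I), 978 (F), 977 (H), …
Winners (4 units): E, D, G, I.
First losing bid is F's $978, which sets the uniform price.

E, D, G, I; each pays $978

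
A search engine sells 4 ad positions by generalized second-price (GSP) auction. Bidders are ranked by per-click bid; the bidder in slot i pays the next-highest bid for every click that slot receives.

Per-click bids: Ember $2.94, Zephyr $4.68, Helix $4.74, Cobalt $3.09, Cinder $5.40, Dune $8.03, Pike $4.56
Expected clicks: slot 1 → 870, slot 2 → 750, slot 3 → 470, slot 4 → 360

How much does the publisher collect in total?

Per-click bids in order: $8.03 (Dune) > $5.40 (Cinder) > $4.74 (Helix) > $4.68 (Zephyr) > $4.56 (Pike) > …
Slot 1: Dune pays $5.40 × 870 = $4698.00
Slot 2: Cinder pays $4.74 × 750 = $3555.00
Slot 3: Helix pays $4.68 × 470 = $2199.60
Slot 4: Zephyr pays $4.56 × 360 = $1641.60
Total = $12094.20

Total revenue: $12094.20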